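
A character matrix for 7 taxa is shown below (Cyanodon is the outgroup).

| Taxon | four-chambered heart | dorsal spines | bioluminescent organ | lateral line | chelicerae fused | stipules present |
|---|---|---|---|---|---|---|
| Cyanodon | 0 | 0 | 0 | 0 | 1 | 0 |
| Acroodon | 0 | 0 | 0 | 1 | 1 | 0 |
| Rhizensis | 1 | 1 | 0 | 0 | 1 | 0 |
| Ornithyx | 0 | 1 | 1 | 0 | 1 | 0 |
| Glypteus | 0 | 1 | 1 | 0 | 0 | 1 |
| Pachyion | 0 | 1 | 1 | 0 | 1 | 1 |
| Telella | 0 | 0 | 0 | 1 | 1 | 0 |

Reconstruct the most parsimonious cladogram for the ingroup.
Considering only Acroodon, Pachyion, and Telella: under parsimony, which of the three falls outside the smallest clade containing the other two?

Pachyion

Character polarity is set by the outgroup: the derived state is whichever differs from the outgroup's state, so for chelicerae fused the derived state is '0', and for the remaining characters it is '1'.
four-chambered heart (derived state '1') is unique to Rhizensis (autapomorphy; uninformative for grouping).
dorsal spines (derived state '1') is shared by Glypteus, Ornithyx, Pachyion, and Rhizensis — a synapomorphy uniting that clade.
bioluminescent organ (derived state '1') is shared by Glypteus, Ornithyx, and Pachyion — a synapomorphy uniting that clade.
lateral line: derived state '1' in Acroodon and Telella only — synapomorphy for {Acroodon, Telella}.
chelicerae fused (derived state '0') is unique to Glypteus (autapomorphy; uninformative for grouping).
Only Glypteus and Pachyion show the derived state '1' for stipules present, supporting them as a clade.
Most parsimonious ingroup topology: ((Acroodon,Telella),(Rhizensis,(Ornithyx,(Glypteus,Pachyion)))).
Acroodon and Telella share a more recent common ancestor with each other than either does with Pachyion, so Pachyion is the least closely related of the three.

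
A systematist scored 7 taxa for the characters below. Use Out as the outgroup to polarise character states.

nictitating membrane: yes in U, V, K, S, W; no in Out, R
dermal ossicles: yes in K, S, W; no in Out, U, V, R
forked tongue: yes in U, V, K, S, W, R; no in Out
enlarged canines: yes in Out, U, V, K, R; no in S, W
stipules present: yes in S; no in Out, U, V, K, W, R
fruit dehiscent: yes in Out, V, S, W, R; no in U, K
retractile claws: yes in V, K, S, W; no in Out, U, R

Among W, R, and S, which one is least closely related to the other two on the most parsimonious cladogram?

Character polarity is set by the outgroup: the derived state is whichever differs from the outgroup's state, so for enlarged canines, fruit dehiscent the derived state is 'no', and for the remaining characters it is 'yes'.
Only K, S, U, V, and W show the derived state 'yes' for nictitating membrane, supporting them as a clade.
dermal ossicles: derived state 'yes' in K, S, and W only — synapomorphy for {K, S, W}.
forked tongue (derived state 'yes') is shared by all ingroup taxa — unites the whole ingroup.
Only S and W show the derived state 'no' for enlarged canines, supporting them as a clade.
stipules present: derived state 'yes' in S only — an autapomorphy, so it tells us nothing about relationships among taxa.
fruit dehiscent (state 'no') occurs in K and U but conflicts with the nesting implied by the other characters — most parsimoniously interpreted as homoplasy.
retractile claws: derived state 'yes' in K, S, V, and W only — synapomorphy for {K, S, V, W}.
Most parsimonious ingroup topology: ((U,(V,(K,(S,W)))),R).
S and W share a more recent common ancestor with each other than either does with R, so R is the least closely related of the three.

R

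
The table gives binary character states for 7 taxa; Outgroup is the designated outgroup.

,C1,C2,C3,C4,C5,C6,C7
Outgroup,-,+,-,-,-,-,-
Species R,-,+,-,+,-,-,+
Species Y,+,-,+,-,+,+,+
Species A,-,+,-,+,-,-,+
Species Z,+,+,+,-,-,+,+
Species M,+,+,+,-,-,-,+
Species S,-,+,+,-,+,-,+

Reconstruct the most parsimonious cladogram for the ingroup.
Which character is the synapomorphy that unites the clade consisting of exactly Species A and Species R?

Character polarity is set by the outgroup: the derived state is whichever differs from the outgroup's state, so for C2 the derived state is '-', and for the remaining characters it is '+'.
C1: derived state '+' in Species M, Species Y, and Species Z only — synapomorphy for {Species M, Species Y, Species Z}.
C2: derived state '-' in Species Y only — an autapomorphy, so it tells us nothing about relationships among taxa.
C3 (derived state '+') is shared by Species M, Species S, Species Y, and Species Z — a synapomorphy uniting that clade.
C4 (derived state '+') is shared by Species A and Species R — a synapomorphy uniting that clade.
C5 groups Species S and Species Y, which is incompatible with the clades supported by the remaining characters; treating it as convergent (homoplasy) costs fewer steps than any alternative tree.
Only Species Y and Species Z show the derived state '+' for C6, supporting them as a clade.
All ingroup taxa share the derived state '+' for C7; it defines the ingroup but does not resolve relationships within it.
Most parsimonious ingroup topology: ((Species R,Species A),(((Species Y,Species Z),Species M),Species S)).
The clade {Species A, Species R} is supported by C4: its derived state '+' occurs in exactly those taxa and in no other taxon (including the outgroup).

C4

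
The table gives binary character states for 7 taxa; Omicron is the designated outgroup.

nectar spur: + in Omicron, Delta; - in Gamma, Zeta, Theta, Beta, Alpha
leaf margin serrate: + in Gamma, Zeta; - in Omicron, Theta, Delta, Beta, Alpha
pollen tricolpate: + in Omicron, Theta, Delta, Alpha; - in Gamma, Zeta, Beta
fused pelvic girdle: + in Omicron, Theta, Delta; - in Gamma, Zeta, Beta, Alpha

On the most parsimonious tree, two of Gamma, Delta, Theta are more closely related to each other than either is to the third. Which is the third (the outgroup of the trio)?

Delta

Character polarity is set by the outgroup: the derived state is whichever differs from the outgroup's state, so for nectar spur, pollen tricolpate, fused pelvic girdle the derived state is '-', and for the remaining characters it is '+'.
nectar spur (derived state '-') is shared by Alpha, Beta, Gamma, Theta, and Zeta — a synapomorphy uniting that clade.
leaf margin serrate (derived state '+') is shared by Gamma and Zeta — a synapomorphy uniting that clade.
pollen tricolpate (derived state '-') is shared by Beta, Gamma, and Zeta — a synapomorphy uniting that clade.
Only Alpha, Beta, Gamma, and Zeta show the derived state '-' for fused pelvic girdle, supporting them as a clade.
Most parsimonious ingroup topology: (((((Gamma,Zeta),Beta),Alpha),Theta),Delta).
Gamma and Theta share a more recent common ancestor with each other than either does with Delta, so Delta is the least closely related of the three.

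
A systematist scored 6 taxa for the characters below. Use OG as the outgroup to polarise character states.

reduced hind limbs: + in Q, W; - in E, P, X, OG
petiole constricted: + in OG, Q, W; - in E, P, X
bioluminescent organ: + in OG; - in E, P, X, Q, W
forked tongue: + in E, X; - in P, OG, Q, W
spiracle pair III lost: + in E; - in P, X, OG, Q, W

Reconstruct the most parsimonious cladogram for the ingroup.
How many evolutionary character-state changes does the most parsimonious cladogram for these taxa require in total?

5

Character polarity is set by the outgroup: the derived state is whichever differs from the outgroup's state, so for petiole constricted, bioluminescent organ the derived state is '-', and for the remaining characters it is '+'.
reduced hind limbs (derived state '+') is shared by Q and W — a synapomorphy uniting that clade.
petiole constricted: derived state '-' in E, P, and X only — synapomorphy for {E, P, X}.
All ingroup taxa share the derived state '-' for bioluminescent organ; it defines the ingroup but does not resolve relationships within it.
Only E and X show the derived state '+' for forked tongue, supporting them as a clade.
spiracle pair III lost: derived state '+' in E only — an autapomorphy, so it tells us nothing about relationships among taxa.
Most parsimonious ingroup topology: ((Q,W),((X,E),P)).
Changes per character on this tree: reduced hind limbs: 1; petiole constricted: 1; bioluminescent organ: 1; forked tongue: 1; spiracle pair III lost: 1.
Total = 5.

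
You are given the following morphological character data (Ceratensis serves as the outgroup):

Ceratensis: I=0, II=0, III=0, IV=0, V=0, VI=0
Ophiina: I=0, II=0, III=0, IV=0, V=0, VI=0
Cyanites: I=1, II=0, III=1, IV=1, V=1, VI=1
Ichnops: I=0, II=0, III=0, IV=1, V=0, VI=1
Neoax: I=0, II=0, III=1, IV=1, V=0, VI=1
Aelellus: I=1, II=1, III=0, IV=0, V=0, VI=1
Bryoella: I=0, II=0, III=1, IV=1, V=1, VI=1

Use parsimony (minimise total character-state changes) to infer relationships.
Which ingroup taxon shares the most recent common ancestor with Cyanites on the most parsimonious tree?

Bryoella

The outgroup has state '0' for every character, so '1' is the derived state throughout.
I groups Aelellus and Cyanites, which is incompatible with the clades supported by the remaining characters; treating it as convergent (homoplasy) costs fewer steps than any alternative tree.
II (derived state '1') is unique to Aelellus (autapomorphy; uninformative for grouping).
III (derived state '1') is shared by Bryoella, Cyanites, and Neoax — a synapomorphy uniting that clade.
Only Bryoella, Cyanites, Ichnops, and Neoax show the derived state '1' for IV, supporting them as a clade.
Only Bryoella and Cyanites show the derived state '1' for V, supporting them as a clade.
Only Aelellus, Bryoella, Cyanites, Ichnops, and Neoax show the derived state '1' for VI, supporting them as a clade.
Most parsimonious ingroup topology: (Ophiina,((((Cyanites,Bryoella),Neoax),Ichnops),Aelellus)).
Cyanites and Bryoella form a cherry on this tree, so they are sister taxa.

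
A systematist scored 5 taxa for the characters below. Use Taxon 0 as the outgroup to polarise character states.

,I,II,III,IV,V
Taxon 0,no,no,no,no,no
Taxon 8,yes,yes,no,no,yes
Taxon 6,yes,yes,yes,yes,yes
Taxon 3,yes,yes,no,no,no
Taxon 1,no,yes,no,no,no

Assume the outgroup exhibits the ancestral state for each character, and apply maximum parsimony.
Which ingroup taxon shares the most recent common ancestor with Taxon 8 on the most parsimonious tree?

The outgroup has state 'no' for every character, so 'yes' is the derived state throughout.
Only Taxon 3, Taxon 6, and Taxon 8 show the derived state 'yes' for I, supporting them as a clade.
II (derived state 'yes') is shared by all ingroup taxa — unites the whole ingroup.
III: derived state 'yes' in Taxon 6 only — an autapomorphy, so it tells us nothing about relationships among taxa.
IV (derived state 'yes') is unique to Taxon 6 (autapomorphy; uninformative for grouping).
Only Taxon 6 and Taxon 8 show the derived state 'yes' for V, supporting them as a clade.
Most parsimonious ingroup topology: (((Taxon 8,Taxon 6),Taxon 3),Taxon 1).
Taxon 8 and Taxon 6 form a cherry on this tree, so they are sister taxa.

Taxon 6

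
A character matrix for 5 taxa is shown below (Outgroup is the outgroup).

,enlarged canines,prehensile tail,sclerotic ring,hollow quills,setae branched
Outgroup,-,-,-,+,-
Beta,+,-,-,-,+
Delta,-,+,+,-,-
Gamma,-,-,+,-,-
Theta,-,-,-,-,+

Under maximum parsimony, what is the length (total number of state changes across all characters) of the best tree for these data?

5

Character polarity is set by the outgroup: the derived state is whichever differs from the outgroup's state, so for hollow quills the derived state is '-', and for the remaining characters it is '+'.
enlarged canines (derived state '+') is unique to Beta (autapomorphy; uninformative for grouping).
prehensile tail: derived state '+' in Delta only — an autapomorphy, so it tells us nothing about relationships among taxa.
Only Delta and Gamma show the derived state '+' for sclerotic ring, supporting them as a clade.
All ingroup taxa share the derived state '-' for hollow quills; it defines the ingroup but does not resolve relationships within it.
setae branched (derived state '+') is shared by Beta and Theta — a synapomorphy uniting that clade.
Most parsimonious ingroup topology: ((Delta,Gamma),(Beta,Theta)).
Changes per character on this tree: enlarged canines: 1; prehensile tail: 1; sclerotic ring: 1; hollow quills: 1; setae branched: 1.
Total = 5.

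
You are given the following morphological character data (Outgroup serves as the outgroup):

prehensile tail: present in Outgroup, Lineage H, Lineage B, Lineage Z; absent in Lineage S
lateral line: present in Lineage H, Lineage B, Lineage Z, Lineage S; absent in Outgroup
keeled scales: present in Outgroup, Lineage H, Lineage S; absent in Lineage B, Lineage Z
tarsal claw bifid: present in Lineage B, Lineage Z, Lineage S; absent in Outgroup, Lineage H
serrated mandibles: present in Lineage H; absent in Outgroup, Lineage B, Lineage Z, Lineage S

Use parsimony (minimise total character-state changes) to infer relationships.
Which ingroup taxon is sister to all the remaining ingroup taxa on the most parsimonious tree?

Lineage H

Character polarity is set by the outgroup: the derived state is whichever differs from the outgroup's state, so for prehensile tail, keeled scales the derived state is 'absent', and for the remaining characters it is 'present'.
prehensile tail (derived state 'absent') is unique to Lineage S (autapomorphy; uninformative for grouping).
All ingroup taxa share the derived state 'present' for lateral line; it defines the ingroup but does not resolve relationships within it.
keeled scales (derived state 'absent') is shared by Lineage B and Lineage Z — a synapomorphy uniting that clade.
tarsal claw bifid (derived state 'present') is shared by Lineage B, Lineage S, and Lineage Z — a synapomorphy uniting that clade.
serrated mandibles: derived state 'present' in Lineage H only — an autapomorphy, so it tells us nothing about relationships among taxa.
Most parsimonious ingroup topology: (Lineage H,((Lineage B,Lineage Z),Lineage S)).
Lineage H is sister to the clade containing all other ingroup taxa, so it is the earliest-diverging (most basal) ingroup lineage.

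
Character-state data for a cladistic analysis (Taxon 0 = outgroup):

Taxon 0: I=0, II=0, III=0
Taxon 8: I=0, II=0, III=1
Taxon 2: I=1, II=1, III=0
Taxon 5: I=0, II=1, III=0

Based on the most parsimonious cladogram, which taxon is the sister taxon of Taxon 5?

Taxon 2

The outgroup has state '0' for every character, so '1' is the derived state throughout.
I: derived state '1' in Taxon 2 only — an autapomorphy, so it tells us nothing about relationships among taxa.
II: derived state '1' in Taxon 2 and Taxon 5 only — synapomorphy for {Taxon 2, Taxon 5}.
III: derived state '1' in Taxon 8 only — an autapomorphy, so it tells us nothing about relationships among taxa.
Most parsimonious ingroup topology: (Taxon 8,(Taxon 2,Taxon 5)).
Taxon 5 and Taxon 2 form a cherry on this tree, so they are sister taxa.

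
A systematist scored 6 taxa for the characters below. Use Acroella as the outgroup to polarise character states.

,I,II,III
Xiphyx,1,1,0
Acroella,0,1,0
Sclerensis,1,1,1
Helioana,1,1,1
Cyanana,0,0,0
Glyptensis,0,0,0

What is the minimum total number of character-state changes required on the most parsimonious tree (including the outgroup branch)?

3

Character polarity is set by the outgroup: the derived state is whichever differs from the outgroup's state, so for II the derived state is '0', and for the remaining characters it is '1'.
I: derived state '1' in Helioana, Sclerensis, and Xiphyx only — synapomorphy for {Helioana, Sclerensis, Xiphyx}.
II (derived state '0') is shared by Cyanana and Glyptensis — a synapomorphy uniting that clade.
III (derived state '1') is shared by Helioana and Sclerensis — a synapomorphy uniting that clade.
Most parsimonious ingroup topology: (((Helioana,Sclerensis),Xiphyx),(Glyptensis,Cyanana)).
Changes per character on this tree: I: 1; II: 1; III: 1.
Total = 3.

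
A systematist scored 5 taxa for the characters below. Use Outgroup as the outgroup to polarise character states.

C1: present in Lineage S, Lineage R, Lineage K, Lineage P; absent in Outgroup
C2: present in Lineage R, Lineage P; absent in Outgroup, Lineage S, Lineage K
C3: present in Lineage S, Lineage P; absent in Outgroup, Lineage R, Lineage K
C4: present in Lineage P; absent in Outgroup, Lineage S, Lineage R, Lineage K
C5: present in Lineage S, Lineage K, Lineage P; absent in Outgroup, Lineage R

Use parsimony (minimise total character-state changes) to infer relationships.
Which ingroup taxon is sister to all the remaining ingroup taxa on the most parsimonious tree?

The outgroup has state 'absent' for every character, so 'present' is the derived state throughout.
All ingroup taxa share the derived state 'present' for C1; it defines the ingroup but does not resolve relationships within it.
C2 (state 'present') occurs in Lineage P and Lineage R but conflicts with the nesting implied by the other characters — most parsimoniously interpreted as homoplasy.
C3: derived state 'present' in Lineage P and Lineage S only — synapomorphy for {Lineage P, Lineage S}.
C4 (derived state 'present') is unique to Lineage P (autapomorphy; uninformative for grouping).
Only Lineage K, Lineage P, and Lineage S show the derived state 'present' for C5, supporting them as a clade.
Most parsimonious ingroup topology: (((Lineage S,Lineage P),Lineage K),Lineage R).
Lineage R is sister to the clade containing all other ingroup taxa, so it is the earliest-diverging (most basal) ingroup lineage.

Lineage R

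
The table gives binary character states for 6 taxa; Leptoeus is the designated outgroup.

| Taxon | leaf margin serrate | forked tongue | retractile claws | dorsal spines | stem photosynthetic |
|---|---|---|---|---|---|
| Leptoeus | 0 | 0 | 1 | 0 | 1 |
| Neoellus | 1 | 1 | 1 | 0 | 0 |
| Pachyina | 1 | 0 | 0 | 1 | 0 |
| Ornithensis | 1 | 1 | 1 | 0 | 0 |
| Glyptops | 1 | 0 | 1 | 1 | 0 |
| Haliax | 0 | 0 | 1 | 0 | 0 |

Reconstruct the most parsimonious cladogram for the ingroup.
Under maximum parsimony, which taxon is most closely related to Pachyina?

Glyptops

Character polarity is set by the outgroup: the derived state is whichever differs from the outgroup's state, so for retractile claws, stem photosynthetic the derived state is '0', and for the remaining characters it is '1'.
leaf margin serrate: derived state '1' in Glyptops, Neoellus, Ornithensis, and Pachyina only — synapomorphy for {Glyptops, Neoellus, Ornithensis, Pachyina}.
forked tongue (derived state '1') is shared by Neoellus and Ornithensis — a synapomorphy uniting that clade.
retractile claws (derived state '0') is unique to Pachyina (autapomorphy; uninformative for grouping).
dorsal spines: derived state '1' in Glyptops and Pachyina only — synapomorphy for {Glyptops, Pachyina}.
All ingroup taxa share the derived state '0' for stem photosynthetic; it defines the ingroup but does not resolve relationships within it.
Most parsimonious ingroup topology: (((Neoellus,Ornithensis),(Pachyina,Glyptops)),Haliax).
Pachyina and Glyptops form a cherry on this tree, so they are sister taxa.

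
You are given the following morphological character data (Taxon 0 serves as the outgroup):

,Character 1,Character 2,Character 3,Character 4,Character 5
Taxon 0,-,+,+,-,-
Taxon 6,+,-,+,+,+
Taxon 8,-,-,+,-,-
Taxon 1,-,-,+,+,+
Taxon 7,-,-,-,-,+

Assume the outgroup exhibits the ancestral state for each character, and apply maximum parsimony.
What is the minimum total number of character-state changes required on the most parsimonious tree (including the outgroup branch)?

5

Character polarity is set by the outgroup: the derived state is whichever differs from the outgroup's state, so for Character 2, Character 3 the derived state is '-', and for the remaining characters it is '+'.
Character 1 (derived state '+') is unique to Taxon 6 (autapomorphy; uninformative for grouping).
Character 2 (derived state '-') is shared by all ingroup taxa — unites the whole ingroup.
Character 3 (derived state '-') is unique to Taxon 7 (autapomorphy; uninformative for grouping).
Character 4: derived state '+' in Taxon 1 and Taxon 6 only — synapomorphy for {Taxon 1, Taxon 6}.
Only Taxon 1, Taxon 6, and Taxon 7 show the derived state '+' for Character 5, supporting them as a clade.
Most parsimonious ingroup topology: (((Taxon 1,Taxon 6),Taxon 7),Taxon 8).
Changes per character on this tree: Character 1: 1; Character 2: 1; Character 3: 1; Character 4: 1; Character 5: 1.
Total = 5.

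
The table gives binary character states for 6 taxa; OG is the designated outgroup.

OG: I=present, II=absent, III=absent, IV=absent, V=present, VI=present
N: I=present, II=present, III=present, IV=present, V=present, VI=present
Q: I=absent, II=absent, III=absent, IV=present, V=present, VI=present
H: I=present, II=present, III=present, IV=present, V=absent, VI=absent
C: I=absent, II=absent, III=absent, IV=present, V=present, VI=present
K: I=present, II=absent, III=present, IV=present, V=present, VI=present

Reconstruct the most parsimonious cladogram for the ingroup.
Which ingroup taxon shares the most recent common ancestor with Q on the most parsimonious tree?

C

Character polarity is set by the outgroup: the derived state is whichever differs from the outgroup's state, so for I, V, VI the derived state is 'absent', and for the remaining characters it is 'present'.
I (derived state 'absent') is shared by C and Q — a synapomorphy uniting that clade.
II (derived state 'present') is shared by H and N — a synapomorphy uniting that clade.
III (derived state 'present') is shared by H, K, and N — a synapomorphy uniting that clade.
All ingroup taxa share the derived state 'present' for IV; it defines the ingroup but does not resolve relationships within it.
V (derived state 'absent') is unique to H (autapomorphy; uninformative for grouping).
VI (derived state 'absent') is unique to H (autapomorphy; uninformative for grouping).
Most parsimonious ingroup topology: (((N,H),K),(Q,C)).
Q and C form a cherry on this tree, so they are sister taxa.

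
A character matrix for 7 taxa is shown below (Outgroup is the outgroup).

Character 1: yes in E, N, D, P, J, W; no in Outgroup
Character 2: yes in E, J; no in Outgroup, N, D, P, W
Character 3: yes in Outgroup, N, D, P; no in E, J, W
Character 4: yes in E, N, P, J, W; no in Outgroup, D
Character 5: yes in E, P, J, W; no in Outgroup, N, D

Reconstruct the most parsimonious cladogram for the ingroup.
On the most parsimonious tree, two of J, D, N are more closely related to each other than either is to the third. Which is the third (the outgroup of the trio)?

D

Character polarity is set by the outgroup: the derived state is whichever differs from the outgroup's state, so for Character 3 the derived state is 'no', and for the remaining characters it is 'yes'.
Character 1 (derived state 'yes') is shared by all ingroup taxa — unites the whole ingroup.
Character 2: derived state 'yes' in E and J only — synapomorphy for {E, J}.
Character 3: derived state 'no' in E, J, and W only — synapomorphy for {E, J, W}.
Character 4: derived state 'yes' in E, J, N, P, and W only — synapomorphy for {E, J, N, P, W}.
Character 5: derived state 'yes' in E, J, P, and W only — synapomorphy for {E, J, P, W}.
Most parsimonious ingroup topology: (((((E,J),W),P),N),D).
N and J share a more recent common ancestor with each other than either does with D, so D is the least closely related of the three.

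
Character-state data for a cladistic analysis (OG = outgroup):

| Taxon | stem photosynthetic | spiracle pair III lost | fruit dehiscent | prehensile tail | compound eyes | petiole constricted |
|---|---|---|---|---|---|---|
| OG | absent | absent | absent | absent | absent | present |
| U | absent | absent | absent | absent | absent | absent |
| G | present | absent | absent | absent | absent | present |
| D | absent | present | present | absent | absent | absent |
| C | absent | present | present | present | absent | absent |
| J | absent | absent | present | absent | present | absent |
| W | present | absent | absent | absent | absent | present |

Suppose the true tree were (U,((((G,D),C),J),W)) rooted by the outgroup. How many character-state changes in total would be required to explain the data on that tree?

Map each character onto (U,((((G,D),C),J),W)) (rooted by OG) and count the minimum state changes it requires (Fitch parsimony):
stem photosynthetic: 2; spiracle pair III lost: 2; fruit dehiscent: 2; prehensile tail: 1; compound eyes: 1; petiole constricted: 3.
Total tree length = 11.

11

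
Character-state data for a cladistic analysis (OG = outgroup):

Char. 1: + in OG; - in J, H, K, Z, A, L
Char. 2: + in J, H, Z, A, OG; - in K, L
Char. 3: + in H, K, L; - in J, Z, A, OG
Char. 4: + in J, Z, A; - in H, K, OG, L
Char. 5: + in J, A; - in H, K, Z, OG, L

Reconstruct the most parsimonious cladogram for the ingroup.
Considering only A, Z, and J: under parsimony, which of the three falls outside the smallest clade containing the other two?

Character polarity is set by the outgroup: the derived state is whichever differs from the outgroup's state, so for Char. 1, Char. 2 the derived state is '-', and for the remaining characters it is '+'.
All ingroup taxa share the derived state '-' for Char. 1; it defines the ingroup but does not resolve relationships within it.
Char. 2: derived state '-' in K and L only — synapomorphy for {K, L}.
Char. 3 (derived state '+') is shared by H, K, and L — a synapomorphy uniting that clade.
Char. 4: derived state '+' in A, J, and Z only — synapomorphy for {A, J, Z}.
Only A and J show the derived state '+' for Char. 5, supporting them as a clade.
Most parsimonious ingroup topology: (((J,A),Z),((L,K),H)).
A and J share a more recent common ancestor with each other than either does with Z, so Z is the least closely related of the three.

Z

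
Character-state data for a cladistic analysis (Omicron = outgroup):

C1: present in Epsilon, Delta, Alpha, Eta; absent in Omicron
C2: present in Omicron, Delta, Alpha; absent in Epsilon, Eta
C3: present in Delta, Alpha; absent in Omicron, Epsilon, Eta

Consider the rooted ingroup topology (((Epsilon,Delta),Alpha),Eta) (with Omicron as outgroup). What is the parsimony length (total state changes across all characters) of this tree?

Map each character onto (((Epsilon,Delta),Alpha),Eta) (rooted by Omicron) and count the minimum state changes it requires (Fitch parsimony):
C1: 1; C2: 2; C3: 2.
Total tree length = 5.

5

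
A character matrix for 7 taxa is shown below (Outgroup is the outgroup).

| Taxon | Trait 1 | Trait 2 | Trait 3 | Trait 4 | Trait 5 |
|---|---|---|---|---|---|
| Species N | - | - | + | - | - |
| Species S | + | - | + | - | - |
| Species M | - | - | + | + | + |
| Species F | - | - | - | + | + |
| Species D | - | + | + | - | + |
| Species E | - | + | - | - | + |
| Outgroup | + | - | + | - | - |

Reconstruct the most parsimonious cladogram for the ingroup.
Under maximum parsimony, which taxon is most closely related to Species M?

Character polarity is set by the outgroup: the derived state is whichever differs from the outgroup's state, so for Trait 1, Trait 3 the derived state is '-', and for the remaining characters it is '+'.
Trait 1: derived state '-' in Species D, Species E, Species F, Species M, and Species N only — synapomorphy for {Species D, Species E, Species F, Species M, Species N}.
Trait 2: derived state '+' in Species D and Species E only — synapomorphy for {Species D, Species E}.
Trait 3 groups Species E and Species F, which is incompatible with the clades supported by the remaining characters; treating it as convergent (homoplasy) costs fewer steps than any alternative tree.
Trait 4 (derived state '+') is shared by Species F and Species M — a synapomorphy uniting that clade.
Trait 5 (derived state '+') is shared by Species D, Species E, Species F, and Species M — a synapomorphy uniting that clade.
Most parsimonious ingroup topology: ((((Species E,Species D),(Species F,Species M)),Species N),Species S).
Species M and Species F form a cherry on this tree, so they are sister taxa.

Species F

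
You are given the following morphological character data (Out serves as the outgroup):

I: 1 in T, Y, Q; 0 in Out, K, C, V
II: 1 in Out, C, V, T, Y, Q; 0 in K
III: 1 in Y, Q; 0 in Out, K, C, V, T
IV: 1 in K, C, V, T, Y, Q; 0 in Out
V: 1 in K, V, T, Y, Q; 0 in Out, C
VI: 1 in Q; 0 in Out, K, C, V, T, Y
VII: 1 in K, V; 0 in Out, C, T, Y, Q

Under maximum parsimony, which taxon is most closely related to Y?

Character polarity is set by the outgroup: the derived state is whichever differs from the outgroup's state, so for II the derived state is '0', and for the remaining characters it is '1'.
I (derived state '1') is shared by Q, T, and Y — a synapomorphy uniting that clade.
II (derived state '0') is unique to K (autapomorphy; uninformative for grouping).
III (derived state '1') is shared by Q and Y — a synapomorphy uniting that clade.
All ingroup taxa share the derived state '1' for IV; it defines the ingroup but does not resolve relationships within it.
V: derived state '1' in K, Q, T, V, and Y only — synapomorphy for {K, Q, T, V, Y}.
VI: derived state '1' in Q only — an autapomorphy, so it tells us nothing about relationships among taxa.
VII: derived state '1' in K and V only — synapomorphy for {K, V}.
Most parsimonious ingroup topology: (((K,V),(T,(Y,Q))),C).
Y and Q form a cherry on this tree, so they are sister taxa.

Q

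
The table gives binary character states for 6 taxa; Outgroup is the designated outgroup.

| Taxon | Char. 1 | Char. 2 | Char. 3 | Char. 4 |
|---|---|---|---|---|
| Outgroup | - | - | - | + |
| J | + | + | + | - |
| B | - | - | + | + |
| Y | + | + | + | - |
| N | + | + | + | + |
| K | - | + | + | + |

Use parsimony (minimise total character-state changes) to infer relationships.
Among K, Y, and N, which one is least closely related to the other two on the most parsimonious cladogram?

Character polarity is set by the outgroup: the derived state is whichever differs from the outgroup's state, so for Char. 4 the derived state is '-', and for the remaining characters it is '+'.
Char. 1 (derived state '+') is shared by J, N, and Y — a synapomorphy uniting that clade.
Char. 2 (derived state '+') is shared by J, K, N, and Y — a synapomorphy uniting that clade.
Char. 3 (derived state '+') is shared by all ingroup taxa — unites the whole ingroup.
Char. 4: derived state '-' in J and Y only — synapomorphy for {J, Y}.
Most parsimonious ingroup topology: ((((Y,J),N),K),B).
N and Y share a more recent common ancestor with each other than either does with K, so K is the least closely related of the three.

K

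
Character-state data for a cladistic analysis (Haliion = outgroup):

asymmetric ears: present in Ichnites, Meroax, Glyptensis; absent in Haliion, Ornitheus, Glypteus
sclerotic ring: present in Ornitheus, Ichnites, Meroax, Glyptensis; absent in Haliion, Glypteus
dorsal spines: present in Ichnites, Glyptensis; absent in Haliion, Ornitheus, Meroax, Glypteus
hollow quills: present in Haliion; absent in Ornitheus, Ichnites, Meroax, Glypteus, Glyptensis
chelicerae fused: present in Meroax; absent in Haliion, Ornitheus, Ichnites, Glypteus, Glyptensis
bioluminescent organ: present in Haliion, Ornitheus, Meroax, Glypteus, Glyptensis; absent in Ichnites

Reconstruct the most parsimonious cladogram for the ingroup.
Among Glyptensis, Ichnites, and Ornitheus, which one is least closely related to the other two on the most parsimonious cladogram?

Ornitheus

Character polarity is set by the outgroup: the derived state is whichever differs from the outgroup's state, so for hollow quills, bioluminescent organ the derived state is 'absent', and for the remaining characters it is 'present'.
asymmetric ears (derived state 'present') is shared by Glyptensis, Ichnites, and Meroax — a synapomorphy uniting that clade.
Only Glyptensis, Ichnites, Meroax, and Ornitheus show the derived state 'present' for sclerotic ring, supporting them as a clade.
Only Glyptensis and Ichnites show the derived state 'present' for dorsal spines, supporting them as a clade.
All ingroup taxa share the derived state 'absent' for hollow quills; it defines the ingroup but does not resolve relationships within it.
chelicerae fused: derived state 'present' in Meroax only — an autapomorphy, so it tells us nothing about relationships among taxa.
bioluminescent organ (derived state 'absent') is unique to Ichnites (autapomorphy; uninformative for grouping).
Most parsimonious ingroup topology: ((Ornitheus,((Ichnites,Glyptensis),Meroax)),Glypteus).
Ichnites and Glyptensis share a more recent common ancestor with each other than either does with Ornitheus, so Ornitheus is the least closely related of the three.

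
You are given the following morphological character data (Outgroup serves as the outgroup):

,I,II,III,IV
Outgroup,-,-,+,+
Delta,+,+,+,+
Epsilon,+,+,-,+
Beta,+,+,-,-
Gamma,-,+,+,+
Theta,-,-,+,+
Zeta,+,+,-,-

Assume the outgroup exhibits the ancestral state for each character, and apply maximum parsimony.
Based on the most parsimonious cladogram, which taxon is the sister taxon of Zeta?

Beta

Character polarity is set by the outgroup: the derived state is whichever differs from the outgroup's state, so for III, IV the derived state is '-', and for the remaining characters it is '+'.
I: derived state '+' in Beta, Delta, Epsilon, and Zeta only — synapomorphy for {Beta, Delta, Epsilon, Zeta}.
Only Beta, Delta, Epsilon, Gamma, and Zeta show the derived state '+' for II, supporting them as a clade.
III: derived state '-' in Beta, Epsilon, and Zeta only — synapomorphy for {Beta, Epsilon, Zeta}.
Only Beta and Zeta show the derived state '-' for IV, supporting them as a clade.
Most parsimonious ingroup topology: (((Delta,(Epsilon,(Beta,Zeta))),Gamma),Theta).
Zeta and Beta form a cherry on this tree, so they are sister taxa.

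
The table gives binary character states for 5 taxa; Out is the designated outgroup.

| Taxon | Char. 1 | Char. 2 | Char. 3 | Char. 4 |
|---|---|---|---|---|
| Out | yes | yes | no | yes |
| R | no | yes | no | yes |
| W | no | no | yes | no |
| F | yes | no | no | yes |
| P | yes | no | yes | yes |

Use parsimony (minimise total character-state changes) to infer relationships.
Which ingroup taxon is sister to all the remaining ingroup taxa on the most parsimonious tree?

R

Character polarity is set by the outgroup: the derived state is whichever differs from the outgroup's state, so for Char. 1, Char. 2, Char. 4 the derived state is 'no', and for the remaining characters it is 'yes'.
Char. 1 groups R and W, which is incompatible with the clades supported by the remaining characters; treating it as convergent (homoplasy) costs fewer steps than any alternative tree.
Only F, P, and W show the derived state 'no' for Char. 2, supporting them as a clade.
Only P and W show the derived state 'yes' for Char. 3, supporting them as a clade.
Char. 4: derived state 'no' in W only — an autapomorphy, so it tells us nothing about relationships among taxa.
Most parsimonious ingroup topology: (R,((W,P),F)).
R is sister to the clade containing all other ingroup taxa, so it is the earliest-diverging (most basal) ingroup lineage.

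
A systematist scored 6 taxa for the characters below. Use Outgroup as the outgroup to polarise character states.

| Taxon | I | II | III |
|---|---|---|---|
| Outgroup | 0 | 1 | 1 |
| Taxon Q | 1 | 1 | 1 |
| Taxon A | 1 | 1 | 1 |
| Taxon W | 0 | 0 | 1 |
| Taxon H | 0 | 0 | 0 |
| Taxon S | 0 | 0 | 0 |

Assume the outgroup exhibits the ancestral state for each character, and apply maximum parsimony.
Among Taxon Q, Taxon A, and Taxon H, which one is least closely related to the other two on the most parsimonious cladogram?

Taxon H

Character polarity is set by the outgroup: the derived state is whichever differs from the outgroup's state, so for II, III the derived state is '0', and for the remaining characters it is '1'.
I: derived state '1' in Taxon A and Taxon Q only — synapomorphy for {Taxon A, Taxon Q}.
II (derived state '0') is shared by Taxon H, Taxon S, and Taxon W — a synapomorphy uniting that clade.
Only Taxon H and Taxon S show the derived state '0' for III, supporting them as a clade.
Most parsimonious ingroup topology: ((Taxon Q,Taxon A),(Taxon W,(Taxon H,Taxon S))).
Taxon Q and Taxon A share a more recent common ancestor with each other than either does with Taxon H, so Taxon H is the least closely related of the three.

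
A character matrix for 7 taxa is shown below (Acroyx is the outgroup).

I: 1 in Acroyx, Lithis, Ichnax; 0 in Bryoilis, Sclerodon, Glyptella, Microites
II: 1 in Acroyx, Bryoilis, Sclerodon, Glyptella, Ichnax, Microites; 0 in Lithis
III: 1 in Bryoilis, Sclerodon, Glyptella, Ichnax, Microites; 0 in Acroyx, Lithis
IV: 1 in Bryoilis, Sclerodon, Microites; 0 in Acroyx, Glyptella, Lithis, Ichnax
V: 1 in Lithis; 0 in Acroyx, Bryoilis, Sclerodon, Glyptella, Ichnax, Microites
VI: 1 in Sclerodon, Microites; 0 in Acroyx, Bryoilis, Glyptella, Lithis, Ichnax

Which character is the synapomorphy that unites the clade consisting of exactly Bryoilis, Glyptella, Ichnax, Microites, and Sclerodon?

III

Character polarity is set by the outgroup: the derived state is whichever differs from the outgroup's state, so for I, II the derived state is '0', and for the remaining characters it is '1'.
I: derived state '0' in Bryoilis, Glyptella, Microites, and Sclerodon only — synapomorphy for {Bryoilis, Glyptella, Microites, Sclerodon}.
II: derived state '0' in Lithis only — an autapomorphy, so it tells us nothing about relationships among taxa.
III: derived state '1' in Bryoilis, Glyptella, Ichnax, Microites, and Sclerodon only — synapomorphy for {Bryoilis, Glyptella, Ichnax, Microites, Sclerodon}.
IV (derived state '1') is shared by Bryoilis, Microites, and Sclerodon — a synapomorphy uniting that clade.
V (derived state '1') is unique to Lithis (autapomorphy; uninformative for grouping).
VI: derived state '1' in Microites and Sclerodon only — synapomorphy for {Microites, Sclerodon}.
Most parsimonious ingroup topology: ((((Bryoilis,(Sclerodon,Microites)),Glyptella),Ichnax),Lithis).
The clade {Bryoilis, Glyptella, Ichnax, Microites, Sclerodon} is supported by III: its derived state '1' occurs in exactly those taxa and in no other taxon (including the outgroup).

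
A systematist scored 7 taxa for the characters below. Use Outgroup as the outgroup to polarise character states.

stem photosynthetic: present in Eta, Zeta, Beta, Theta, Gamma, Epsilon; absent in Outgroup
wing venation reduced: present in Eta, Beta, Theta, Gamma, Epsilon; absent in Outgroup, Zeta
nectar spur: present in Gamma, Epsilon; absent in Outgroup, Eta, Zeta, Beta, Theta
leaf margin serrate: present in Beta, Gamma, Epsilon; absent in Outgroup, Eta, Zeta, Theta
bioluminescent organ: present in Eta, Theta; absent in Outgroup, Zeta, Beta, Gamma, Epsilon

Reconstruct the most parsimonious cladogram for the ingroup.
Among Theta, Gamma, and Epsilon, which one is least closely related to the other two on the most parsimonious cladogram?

The outgroup has state 'absent' for every character, so 'present' is the derived state throughout.
stem photosynthetic (derived state 'present') is shared by all ingroup taxa — unites the whole ingroup.
wing venation reduced (derived state 'present') is shared by Beta, Epsilon, Eta, Gamma, and Theta — a synapomorphy uniting that clade.
Only Epsilon and Gamma show the derived state 'present' for nectar spur, supporting them as a clade.
leaf margin serrate (derived state 'present') is shared by Beta, Epsilon, and Gamma — a synapomorphy uniting that clade.
bioluminescent organ: derived state 'present' in Eta and Theta only — synapomorphy for {Eta, Theta}.
Most parsimonious ingroup topology: (((Eta,Theta),(Beta,(Gamma,Epsilon))),Zeta).
Gamma and Epsilon share a more recent common ancestor with each other than either does with Theta, so Theta is the least closely related of the three.

Theta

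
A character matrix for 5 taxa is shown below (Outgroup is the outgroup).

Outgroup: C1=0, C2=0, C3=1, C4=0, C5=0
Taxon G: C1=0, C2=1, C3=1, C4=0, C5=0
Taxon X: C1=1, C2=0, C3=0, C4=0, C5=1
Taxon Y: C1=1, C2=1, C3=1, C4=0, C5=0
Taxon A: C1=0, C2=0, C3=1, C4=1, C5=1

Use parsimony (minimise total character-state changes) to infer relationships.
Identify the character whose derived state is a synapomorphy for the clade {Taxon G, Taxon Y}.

Character polarity is set by the outgroup: the derived state is whichever differs from the outgroup's state, so for C3 the derived state is '0', and for the remaining characters it is '1'.
C1 groups Taxon X and Taxon Y, which is incompatible with the clades supported by the remaining characters; treating it as convergent (homoplasy) costs fewer steps than any alternative tree.
Only Taxon G and Taxon Y show the derived state '1' for C2, supporting them as a clade.
C3 (derived state '0') is unique to Taxon X (autapomorphy; uninformative for grouping).
C4 (derived state '1') is unique to Taxon A (autapomorphy; uninformative for grouping).
C5: derived state '1' in Taxon A and Taxon X only — synapomorphy for {Taxon A, Taxon X}.
Most parsimonious ingroup topology: ((Taxon G,Taxon Y),(Taxon X,Taxon A)).
The clade {Taxon G, Taxon Y} is supported by C2: its derived state '1' occurs in exactly those taxa and in no other taxon (including the outgroup).

C2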